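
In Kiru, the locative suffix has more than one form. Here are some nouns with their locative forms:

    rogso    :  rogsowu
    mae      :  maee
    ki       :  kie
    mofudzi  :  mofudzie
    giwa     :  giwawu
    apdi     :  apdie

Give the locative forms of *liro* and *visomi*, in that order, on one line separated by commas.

Looking at the last vowel of each stem: -e when the last vowel of the stem is a front vowel (*mae*, *ki*, *mofudzi*, *apdi*); -wu when the last vowel of the stem is a back vowel (*rogso*, *giwa*).
*liro*: last vowel = /o/, a back vowel → -wu → *lirowu*.
*visomi* — last vowel /i/ (a front vowel) → -e → *visomie*.

lirowu, visomie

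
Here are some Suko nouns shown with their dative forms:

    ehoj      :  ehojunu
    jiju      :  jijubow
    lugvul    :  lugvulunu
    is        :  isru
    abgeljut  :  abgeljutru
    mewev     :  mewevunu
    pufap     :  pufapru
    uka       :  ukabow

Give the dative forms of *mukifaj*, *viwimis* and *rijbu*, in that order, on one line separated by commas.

mukifajunu, viwimisru, rijbubow

The pattern is voicing of the final sound: -ru when the stem ends in a voiceless consonant (*is*, *abgeljut*, *pufap*); -unu when the stem ends in a voiced consonant (*ehoj*, *lugvul*, *mewev*); -bow when the stem ends in a vowel (*jiju*, *uka*).
The final sound of *mukifaj* is /j/, which is a voiced consonant, so the suffix is -unu, giving *mukifajunu*.
*viwimis* — final sound /s/ (a voiceless consonant) → -ru → *viwimisru*.
Since the final sound of *rijbu* is /u/ (a vowel), it takes -bow, giving *rijbubow*.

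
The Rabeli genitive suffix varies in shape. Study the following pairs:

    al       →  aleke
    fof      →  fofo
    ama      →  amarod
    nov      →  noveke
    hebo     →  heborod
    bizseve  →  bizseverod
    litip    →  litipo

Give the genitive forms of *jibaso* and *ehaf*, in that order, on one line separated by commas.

Looking at the final sound of each stem: -o when the stem ends in a voiceless consonant (*fof*, *litip*); -eke when the stem ends in a voiced consonant (*al*, *nov*); -rod when the stem ends in a vowel (*ama*, *hebo*, *bizseve*).
*jibaso*: final sound = /o/, a vowel → -rod → *jibasorod*.
*ehaf* — final sound /f/ (a voiceless consonant) → -o → *ehafo*.

jibasorod, ehafo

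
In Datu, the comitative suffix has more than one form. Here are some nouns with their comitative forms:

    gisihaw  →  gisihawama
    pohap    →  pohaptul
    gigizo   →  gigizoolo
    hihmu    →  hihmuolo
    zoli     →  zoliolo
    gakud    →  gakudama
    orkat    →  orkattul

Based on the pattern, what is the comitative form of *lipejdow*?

The suffix is conditioned by the final sound: -tul when the stem ends in a voiceless consonant (*pohap*, *orkat*); -ama when the stem ends in a voiced consonant (*gisihaw*, *gakud*); -olo when the stem ends in a vowel (*gigizo*, *hihmu*, *zoli*).
The final sound of *lipejdow* is /w/, which is a voiced consonant, so the suffix is -ama, giving *lipejdowama*.

lipejdowama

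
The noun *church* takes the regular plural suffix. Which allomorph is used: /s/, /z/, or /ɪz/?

The stem *church* ends in a sibilant (/s, z, ʃ, ʒ, tʃ, dʒ/).
The plural suffix surfaces as /ɪz/ after sibilants, /s/ after other voiceless consonants, and /z/ after other voiced sounds.
So the plural -s on *church* is pronounced /ɪz/.

/ɪz/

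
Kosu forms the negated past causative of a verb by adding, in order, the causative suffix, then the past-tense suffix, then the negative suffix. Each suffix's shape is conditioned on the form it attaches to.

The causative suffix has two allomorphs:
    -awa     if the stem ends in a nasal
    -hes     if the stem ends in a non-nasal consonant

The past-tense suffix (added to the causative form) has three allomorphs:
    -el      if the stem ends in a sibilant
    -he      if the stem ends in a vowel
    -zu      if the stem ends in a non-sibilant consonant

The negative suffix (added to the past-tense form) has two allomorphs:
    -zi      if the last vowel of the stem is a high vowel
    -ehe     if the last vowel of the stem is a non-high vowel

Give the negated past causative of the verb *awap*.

Since the final consonant of *awap* is /p/ (non-nasal), it takes -hes, giving *awaphes*.
The causative form *awaphes* — final sound /s/ (a sibilant) → -el → *awaphesel*.
Since the last vowel of the past-tense form *awaphesel* is /e/ (a non-high vowel), it takes -ehe, giving *awapheselehe*.

awapheselehe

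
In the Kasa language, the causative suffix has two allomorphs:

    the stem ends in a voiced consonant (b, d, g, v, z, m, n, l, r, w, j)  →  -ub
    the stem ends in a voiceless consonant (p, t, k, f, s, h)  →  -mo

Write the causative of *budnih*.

budnihmo

*budnih*: final consonant = /h/, voiceless → -mo → *budnihmo*.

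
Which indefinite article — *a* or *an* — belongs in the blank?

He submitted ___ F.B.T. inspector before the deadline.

an

The indefinite article is chosen by the initial *sound* of the following word, not its spelling.
The initialism *F.B.T.* is read letter by letter; the first letter, F, is pronounced /ɛf/, which begins with a vowel sound.
So the article is *an*: He submitted an F.B.T. inspector before the deadline.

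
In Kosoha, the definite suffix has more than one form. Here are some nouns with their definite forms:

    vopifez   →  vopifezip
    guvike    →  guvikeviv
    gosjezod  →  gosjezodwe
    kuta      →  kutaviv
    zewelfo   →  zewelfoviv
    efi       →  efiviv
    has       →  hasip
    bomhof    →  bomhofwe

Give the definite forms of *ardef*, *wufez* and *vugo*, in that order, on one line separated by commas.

The alternation tracks the final sound of the stem — -ip when the stem ends in a sibilant (*vopifez*, *has*); -we when the stem ends in a non-sibilant consonant (*gosjezod*, *bomhof*); -viv when the stem ends in a vowel (*guvike*, *kuta*, *zewelfo*, *efi*).
*ardef*: final sound = /f/, a non-sibilant consonant → -we → *ardefwe*.
*wufez*: final sound = /z/, a sibilant → -ip → *wufezip*.
*vugo* — final sound /o/ (a vowel) → -viv → *vugoviv*.

ardefwe, wufezip, vugoviv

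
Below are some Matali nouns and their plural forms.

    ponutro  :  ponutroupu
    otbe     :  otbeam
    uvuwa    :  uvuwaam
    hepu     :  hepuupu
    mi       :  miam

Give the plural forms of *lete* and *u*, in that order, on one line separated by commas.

leteam, uupu

Looking at the last vowel of each stem: -upu when the last vowel of the stem is a rounded vowel (*ponutro*, *hepu*); -am when the last vowel of the stem is an unrounded vowel (*otbe*, *uvuwa*, *mi*).
Since the last vowel of *lete* is /e/ (an unrounded vowel), it takes -am, giving *leteam*.
Since the last vowel of *u* is /u/ (a rounded vowel), it takes -upu, giving *uupu*.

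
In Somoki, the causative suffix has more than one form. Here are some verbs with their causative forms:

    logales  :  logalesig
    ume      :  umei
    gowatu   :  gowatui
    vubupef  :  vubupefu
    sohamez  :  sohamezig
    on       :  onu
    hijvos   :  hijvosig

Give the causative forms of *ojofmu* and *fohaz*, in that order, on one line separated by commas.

The pattern is sibilance of the final sound: -ig when the stem ends in a sibilant (*logales*, *sohamez*, *hijvos*); -u when the stem ends in a non-sibilant consonant (*vubupef*, *on*); -i when the stem ends in a vowel (*ume*, *gowatu*).
*ojofmu* — final sound /u/ (a vowel) → -i → *ojofmui*.
Since the final sound of *fohaz* is /z/ (a sibilant), it takes -ig, giving *fohazig*.

ojofmui, fohazig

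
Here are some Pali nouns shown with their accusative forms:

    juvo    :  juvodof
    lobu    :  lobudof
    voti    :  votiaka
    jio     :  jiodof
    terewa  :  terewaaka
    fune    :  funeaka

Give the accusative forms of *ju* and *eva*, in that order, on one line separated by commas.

judof, evaaka

The alternation tracks the last vowel of the stem — -dof when the last vowel of the stem is a rounded vowel (*juvo*, *lobu*, *jio*); -aka when the last vowel of the stem is an unrounded vowel (*voti*, *terewa*, *fune*).
Since the last vowel of *ju* is /u/ (a rounded vowel), it takes -dof, giving *judof*.
*eva* — last vowel /a/ (an unrounded vowel) → -aka → *evaaka*.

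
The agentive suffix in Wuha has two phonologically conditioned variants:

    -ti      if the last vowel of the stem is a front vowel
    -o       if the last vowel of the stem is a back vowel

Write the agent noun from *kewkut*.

The last vowel of *kewkut* is /u/, which is a back vowel, so the suffix is -o, giving *kewkuto*.

kewkuto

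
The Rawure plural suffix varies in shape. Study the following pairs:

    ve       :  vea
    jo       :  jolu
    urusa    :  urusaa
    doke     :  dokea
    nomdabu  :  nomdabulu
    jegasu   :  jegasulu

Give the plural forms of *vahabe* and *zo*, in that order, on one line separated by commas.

vahabea, zolu

The suffix is conditioned by the last vowel: -lu when the last vowel of the stem is a rounded vowel (*jo*, *nomdabu*, *jegasu*); -a when the last vowel of the stem is an unrounded vowel (*ve*, *urusa*, *doke*).
The last vowel of *vahabe* is /e/, which is an unrounded vowel, so the suffix is -a, giving *vahabea*.
*zo* — last vowel /o/ (a rounded vowel) → -lu → *zolu*.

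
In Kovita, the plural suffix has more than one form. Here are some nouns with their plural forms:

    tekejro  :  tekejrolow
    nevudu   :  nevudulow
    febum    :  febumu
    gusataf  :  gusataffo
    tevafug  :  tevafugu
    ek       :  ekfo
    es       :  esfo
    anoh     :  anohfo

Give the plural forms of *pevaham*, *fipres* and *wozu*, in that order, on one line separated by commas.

The suffix is conditioned by the final sound: -fo when the stem ends in a voiceless consonant (*gusataf*, *ek*, *es*, *anoh*); -u when the stem ends in a voiced consonant (*febum*, *tevafug*); -low when the stem ends in a vowel (*tekejro*, *nevudu*).
The final sound of *pevaham* is /m/, which is a voiced consonant, so the suffix is -u, giving *pevahamu*.
The final sound of *fipres* is /s/, which is a voiceless consonant, so the suffix is -fo, giving *fipresfo*.
The final sound of *wozu* is /u/, which is a vowel, so the suffix is -low, giving *wozulow*.

pevahamu, fipresfo, wozulow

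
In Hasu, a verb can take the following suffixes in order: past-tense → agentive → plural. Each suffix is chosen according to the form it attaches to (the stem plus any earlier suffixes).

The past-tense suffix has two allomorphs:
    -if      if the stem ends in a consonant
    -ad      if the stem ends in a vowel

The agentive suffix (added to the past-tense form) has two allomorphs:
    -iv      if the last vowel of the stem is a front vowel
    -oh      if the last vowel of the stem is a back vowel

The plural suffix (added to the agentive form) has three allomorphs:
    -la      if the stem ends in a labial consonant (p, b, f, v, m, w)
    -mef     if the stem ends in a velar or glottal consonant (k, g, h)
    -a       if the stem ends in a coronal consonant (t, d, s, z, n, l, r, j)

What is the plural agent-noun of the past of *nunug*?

Since the final sound of *nunug* is /g/ (a consonant), it takes -if, giving *nunugif*.
The past-tense form *nunugif* — last vowel /i/ (a front vowel) → -iv → *nunugifiv*.
The agentive form *nunugifiv* — final consonant /v/ (labial) → -la → *nunugifivla*.

nunugifivla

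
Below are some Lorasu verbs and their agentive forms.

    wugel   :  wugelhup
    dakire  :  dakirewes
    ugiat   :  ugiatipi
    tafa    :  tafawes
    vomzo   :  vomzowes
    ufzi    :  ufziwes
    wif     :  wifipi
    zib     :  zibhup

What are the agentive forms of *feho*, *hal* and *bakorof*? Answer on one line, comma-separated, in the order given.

The suffix is conditioned by the final sound: -ipi when the stem ends in a voiceless consonant (*ugiat*, *wif*); -hup when the stem ends in a voiced consonant (*wugel*, *zib*); -wes when the stem ends in a vowel (*dakire*, *tafa*, *vomzo*, *ufzi*).
*feho*: final sound = /o/, a vowel → -wes → *fehowes*.
The final sound of *hal* is /l/, which is a voiced consonant, so the suffix is -hup, giving *halhup*.
The final sound of *bakorof* is /f/, which is a voiceless consonant, so the suffix is -ipi, giving *bakorofipi*.

fehowes, halhup, bakorofipi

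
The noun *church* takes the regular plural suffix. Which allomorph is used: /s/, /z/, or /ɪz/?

/ɪz/

The stem *church* ends in a sibilant (/s, z, ʃ, ʒ, tʃ, dʒ/).
The plural suffix surfaces as /ɪz/ after sibilants, /s/ after other voiceless consonants, and /z/ after other voiced sounds.
So the plural -s on *church* is pronounced /ɪz/.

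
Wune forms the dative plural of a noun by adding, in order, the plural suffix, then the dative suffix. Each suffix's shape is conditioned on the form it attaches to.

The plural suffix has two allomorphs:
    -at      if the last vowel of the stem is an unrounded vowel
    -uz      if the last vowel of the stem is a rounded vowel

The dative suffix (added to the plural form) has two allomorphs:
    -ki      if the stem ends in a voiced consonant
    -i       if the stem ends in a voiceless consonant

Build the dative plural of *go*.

*go* — last vowel /o/ (a rounded vowel) → -uz → *gouz*.
The plural form *gouz* — final consonant /z/ (voiced) → -ki → *gouzki*.

gouzki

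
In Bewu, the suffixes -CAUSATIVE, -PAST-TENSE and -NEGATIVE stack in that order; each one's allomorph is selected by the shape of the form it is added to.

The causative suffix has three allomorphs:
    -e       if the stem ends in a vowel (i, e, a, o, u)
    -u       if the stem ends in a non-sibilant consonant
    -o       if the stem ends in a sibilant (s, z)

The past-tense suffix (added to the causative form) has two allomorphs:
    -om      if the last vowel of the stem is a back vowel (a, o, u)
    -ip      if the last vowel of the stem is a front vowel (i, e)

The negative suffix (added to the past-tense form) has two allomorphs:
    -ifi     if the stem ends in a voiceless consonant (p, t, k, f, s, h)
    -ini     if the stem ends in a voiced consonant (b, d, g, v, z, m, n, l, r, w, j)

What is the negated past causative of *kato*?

*kato* — final sound /o/ (a vowel) → -e → *katoe*.
Since the last vowel of the causative form *katoe* is /e/ (a front vowel), it takes -ip, giving *katoeip*.
Since the final consonant of the past-tense form *katoeip* is /p/ (voiceless), it takes -ifi, giving *katoeipifi*.

katoeipifi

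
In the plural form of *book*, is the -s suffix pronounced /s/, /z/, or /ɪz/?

The stem *book* ends in a voiceless non-sibilant consonant.
The plural suffix surfaces as /ɪz/ after sibilants, /s/ after other voiceless consonants, and /z/ after other voiced sounds.
So the plural -s on *book* is pronounced /s/.

/s/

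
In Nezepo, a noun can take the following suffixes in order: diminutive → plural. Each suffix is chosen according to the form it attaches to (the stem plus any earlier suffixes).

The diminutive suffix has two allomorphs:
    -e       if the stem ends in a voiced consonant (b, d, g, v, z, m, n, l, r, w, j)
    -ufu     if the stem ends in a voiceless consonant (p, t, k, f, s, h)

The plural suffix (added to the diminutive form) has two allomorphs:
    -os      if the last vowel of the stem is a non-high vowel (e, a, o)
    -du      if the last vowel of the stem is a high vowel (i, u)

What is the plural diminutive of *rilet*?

riletufudu

The final consonant of *rilet* is /t/, which is voiceless, so the diminutive suffix is -ufu, giving *riletufu*.
The diminutive form *riletufu* — last vowel /u/ (a high vowel) → -du → *riletufudu*.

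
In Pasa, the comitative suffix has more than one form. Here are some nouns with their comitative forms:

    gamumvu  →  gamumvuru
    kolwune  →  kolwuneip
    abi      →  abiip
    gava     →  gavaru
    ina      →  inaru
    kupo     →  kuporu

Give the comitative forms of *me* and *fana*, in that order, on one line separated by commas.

The alternation tracks the last vowel of the stem — -ip when the last vowel of the stem is a front vowel (*kolwune*, *abi*); -ru when the last vowel of the stem is a back vowel (*gamumvu*, *gava*, *ina*, *kupo*).
Since the last vowel of *me* is /e/ (a front vowel), it takes -ip, giving *meip*.
*fana* — last vowel /a/ (a back vowel) → -ru → *fanaru*.

meip, fanaru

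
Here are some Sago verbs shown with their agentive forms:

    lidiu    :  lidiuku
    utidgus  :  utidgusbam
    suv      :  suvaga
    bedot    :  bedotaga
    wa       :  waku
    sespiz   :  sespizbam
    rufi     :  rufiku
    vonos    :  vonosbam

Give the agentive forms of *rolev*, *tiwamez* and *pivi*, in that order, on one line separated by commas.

The alternation tracks the final sound of the stem — -bam when the stem ends in a sibilant (*utidgus*, *sespiz*, *vonos*); -aga when the stem ends in a non-sibilant consonant (*suv*, *bedot*); -ku when the stem ends in a vowel (*lidiu*, *wa*, *rufi*).
*rolev*: final sound = /v/, a non-sibilant consonant → -aga → *rolevaga*.
Since the final sound of *tiwamez* is /z/ (a sibilant), it takes -bam, giving *tiwamezbam*.
Since the final sound of *pivi* is /i/ (a vowel), it takes -ku, giving *piviku*.

rolevaga, tiwamezbam, piviku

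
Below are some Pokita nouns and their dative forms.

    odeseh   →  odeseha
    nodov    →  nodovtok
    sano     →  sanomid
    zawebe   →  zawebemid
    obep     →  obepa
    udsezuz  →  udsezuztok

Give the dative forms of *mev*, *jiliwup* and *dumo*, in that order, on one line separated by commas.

The alternation tracks the final sound of the stem — -a when the stem ends in a voiceless consonant (*odeseh*, *obep*); -tok when the stem ends in a voiced consonant (*nodov*, *udsezuz*); -mid when the stem ends in a vowel (*sano*, *zawebe*).
Since the final sound of *mev* is /v/ (a voiced consonant), it takes -tok, giving *mevtok*.
Since the final sound of *jiliwup* is /p/ (a voiceless consonant), it takes -a, giving *jiliwupa*.
The final sound of *dumo* is /o/, which is a vowel, so the suffix is -mid, giving *dumomid*.

mevtok, jiliwupa, dumomid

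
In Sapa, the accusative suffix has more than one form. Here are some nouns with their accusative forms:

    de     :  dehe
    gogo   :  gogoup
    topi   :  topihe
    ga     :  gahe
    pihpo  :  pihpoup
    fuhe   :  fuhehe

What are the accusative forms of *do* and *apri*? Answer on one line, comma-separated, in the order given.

doup, aprihe

The alternation tracks the last vowel of the stem — -up when the last vowel of the stem is a rounded vowel (*gogo*, *pihpo*); -he when the last vowel of the stem is an unrounded vowel (*de*, *topi*, *ga*, *fuhe*).
*do* — last vowel /o/ (a rounded vowel) → -up → *doup*.
*apri*: last vowel = /i/, an unrounded vowel → -he → *aprihe*.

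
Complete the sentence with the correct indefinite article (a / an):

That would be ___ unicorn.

a

The indefinite article is chosen by the initial *sound* of the following word, not its spelling.
*unicorn* begins with the sound /juː/ (u pronounced /juː/) — a consonant sound.
So the article is *a*: That would be a unicorn.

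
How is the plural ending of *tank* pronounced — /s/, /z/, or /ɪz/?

The stem *tank* ends in a voiceless non-sibilant consonant.
The plural suffix surfaces as /ɪz/ after sibilants, /s/ after other voiceless consonants, and /z/ after other voiced sounds.
So the plural -s on *tank* is pronounced /s/.

/s/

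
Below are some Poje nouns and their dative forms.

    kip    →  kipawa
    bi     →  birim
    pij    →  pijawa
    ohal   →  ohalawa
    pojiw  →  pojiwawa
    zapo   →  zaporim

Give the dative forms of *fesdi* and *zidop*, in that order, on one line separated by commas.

fesdirim, zidopawa

The pattern is consonant vs. vowel: -awa when the stem ends in a consonant (*kip*, *pij*, *ohal*, *pojiw*); -rim when the stem ends in a vowel (*bi*, *zapo*).
Since the final sound of *fesdi* is /i/ (a vowel), it takes -rim, giving *fesdirim*.
Since the final sound of *zidop* is /p/ (a consonant), it takes -awa, giving *zidopawa*.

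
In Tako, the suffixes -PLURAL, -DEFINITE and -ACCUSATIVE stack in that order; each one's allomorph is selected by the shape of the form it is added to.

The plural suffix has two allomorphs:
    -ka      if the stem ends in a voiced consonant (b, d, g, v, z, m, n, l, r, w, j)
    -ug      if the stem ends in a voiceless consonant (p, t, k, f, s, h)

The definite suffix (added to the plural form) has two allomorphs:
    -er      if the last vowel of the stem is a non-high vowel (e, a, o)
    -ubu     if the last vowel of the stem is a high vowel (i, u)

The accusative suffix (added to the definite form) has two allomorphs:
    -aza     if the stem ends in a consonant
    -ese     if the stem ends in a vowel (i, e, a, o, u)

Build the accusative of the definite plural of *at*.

*at*: final consonant = /t/, voiceless → -ug → *atug*.
The last vowel of the plural form *atug* is /u/, which is a high vowel, so the definite suffix is -ubu, giving *atugubu*.
The definite form *atugubu*: final sound = /u/, a vowel → -ese → *atugubuese*.

atugubuese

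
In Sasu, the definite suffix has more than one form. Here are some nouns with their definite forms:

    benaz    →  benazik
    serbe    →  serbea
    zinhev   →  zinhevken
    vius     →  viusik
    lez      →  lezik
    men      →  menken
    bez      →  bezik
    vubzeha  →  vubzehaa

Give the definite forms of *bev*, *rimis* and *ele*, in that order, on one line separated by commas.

bevken, rimisik, elea

The pattern is sibilance of the final sound: -ik when the stem ends in a sibilant (*benaz*, *vius*, *lez*, *bez*); -ken when the stem ends in a non-sibilant consonant (*zinhev*, *men*); -a when the stem ends in a vowel (*serbe*, *vubzeha*).
*bev*: final sound = /v/, a non-sibilant consonant → -ken → *bevken*.
*rimis* — final sound /s/ (a sibilant) → -ik → *rimisik*.
*ele*: final sound = /e/, a vowel → -a → *elea*.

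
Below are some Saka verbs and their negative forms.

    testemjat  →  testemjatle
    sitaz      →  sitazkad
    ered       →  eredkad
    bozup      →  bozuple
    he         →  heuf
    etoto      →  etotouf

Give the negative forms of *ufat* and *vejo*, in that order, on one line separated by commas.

The alternation tracks the final sound of the stem — -le when the stem ends in a voiceless consonant (*testemjat*, *bozup*); -kad when the stem ends in a voiced consonant (*sitaz*, *ered*); -uf when the stem ends in a vowel (*he*, *etoto*).
Since the final sound of *ufat* is /t/ (a voiceless consonant), it takes -le, giving *ufatle*.
The final sound of *vejo* is /o/, which is a vowel, so the suffix is -uf, giving *vejouf*.

ufatle, vejouf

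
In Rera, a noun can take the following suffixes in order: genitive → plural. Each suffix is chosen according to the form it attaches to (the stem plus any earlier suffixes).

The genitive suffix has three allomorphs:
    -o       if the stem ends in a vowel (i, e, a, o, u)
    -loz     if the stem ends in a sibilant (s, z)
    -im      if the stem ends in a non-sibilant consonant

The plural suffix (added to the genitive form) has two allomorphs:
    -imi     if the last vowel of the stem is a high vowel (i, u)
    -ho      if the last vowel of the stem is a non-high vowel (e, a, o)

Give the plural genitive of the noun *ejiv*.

*ejiv* — final sound /v/ (a non-sibilant consonant) → -im → *ejivim*.
The genitive form *ejivim*: last vowel = /i/, a high vowel → -imi → *ejivimimi*.

ejivimimi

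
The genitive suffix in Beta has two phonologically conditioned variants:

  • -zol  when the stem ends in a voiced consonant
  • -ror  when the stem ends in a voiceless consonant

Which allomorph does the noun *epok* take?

-ror

Since the final consonant of *epok* is /k/ (voiceless), it takes -ror.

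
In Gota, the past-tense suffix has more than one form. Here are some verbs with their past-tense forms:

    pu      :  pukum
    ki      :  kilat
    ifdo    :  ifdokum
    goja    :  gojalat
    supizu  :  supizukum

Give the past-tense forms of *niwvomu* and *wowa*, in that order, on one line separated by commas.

niwvomukum, wowalat

The suffix is conditioned by the last vowel: -kum when the last vowel of the stem is a rounded vowel (*pu*, *ifdo*, *supizu*); -lat when the last vowel of the stem is an unrounded vowel (*ki*, *goja*).
*niwvomu* — last vowel /u/ (a rounded vowel) → -kum → *niwvomukum*.
Since the last vowel of *wowa* is /a/ (an unrounded vowel), it takes -lat, giving *wowalat*.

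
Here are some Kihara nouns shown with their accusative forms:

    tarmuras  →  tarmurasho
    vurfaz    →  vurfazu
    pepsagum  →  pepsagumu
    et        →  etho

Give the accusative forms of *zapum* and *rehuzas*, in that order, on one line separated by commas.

zapumu, rehuzasho

The pattern is voicing of the final consonant: -ho when the stem ends in a voiceless consonant (*tarmuras*, *et*); -u when the stem ends in a voiced consonant (*vurfaz*, *pepsagum*).
*zapum* — final consonant /m/ (voiced) → -u → *zapumu*.
Since the final consonant of *rehuzas* is /s/ (voiceless), it takes -ho, giving *rehuzasho*.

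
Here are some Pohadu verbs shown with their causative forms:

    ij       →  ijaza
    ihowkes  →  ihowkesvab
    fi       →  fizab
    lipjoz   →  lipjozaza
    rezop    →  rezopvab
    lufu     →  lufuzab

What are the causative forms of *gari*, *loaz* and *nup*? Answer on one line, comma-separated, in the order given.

garizab, loazaza, nupvab

The suffix is conditioned by the final sound: -vab when the stem ends in a voiceless consonant (*ihowkes*, *rezop*); -aza when the stem ends in a voiced consonant (*ij*, *lipjoz*); -zab when the stem ends in a vowel (*fi*, *lufu*).
*gari*: final sound = /i/, a vowel → -zab → *garizab*.
*loaz*: final sound = /z/, a voiced consonant → -aza → *loazaza*.
*nup*: final sound = /p/, a voiceless consonant → -vab → *nupvab*.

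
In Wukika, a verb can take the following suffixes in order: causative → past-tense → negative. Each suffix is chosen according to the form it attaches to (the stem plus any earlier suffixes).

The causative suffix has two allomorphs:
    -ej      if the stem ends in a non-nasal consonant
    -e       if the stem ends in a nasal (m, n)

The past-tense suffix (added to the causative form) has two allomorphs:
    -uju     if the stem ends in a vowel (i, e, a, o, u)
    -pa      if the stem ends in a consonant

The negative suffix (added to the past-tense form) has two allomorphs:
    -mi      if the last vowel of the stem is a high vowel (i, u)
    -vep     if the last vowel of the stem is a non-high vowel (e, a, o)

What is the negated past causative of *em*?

emeujumi

*em* — final consonant /m/ (a nasal) → -e → *eme*.
The final sound of the causative form *eme* is /e/, which is a vowel, so the past-tense suffix is -uju, giving *emeuju*.
The last vowel of the past-tense form *emeuju* is /u/, which is a high vowel, so the negative suffix is -mi, giving *emeujumi*.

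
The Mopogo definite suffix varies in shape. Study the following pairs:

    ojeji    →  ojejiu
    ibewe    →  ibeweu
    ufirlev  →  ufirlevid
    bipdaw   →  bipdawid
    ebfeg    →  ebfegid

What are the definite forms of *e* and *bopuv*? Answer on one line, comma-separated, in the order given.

The alternation tracks the final sound of the stem — -id when the stem ends in a consonant (*ufirlev*, *bipdaw*, *ebfeg*); -u when the stem ends in a vowel (*ojeji*, *ibewe*).
The final sound of *e* is /e/, which is a vowel, so the suffix is -u, giving *eu*.
Since the final sound of *bopuv* is /v/ (a consonant), it takes -id, giving *bopuvid*.

eu, bopuvid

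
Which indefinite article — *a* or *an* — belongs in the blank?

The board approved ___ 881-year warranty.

an

The indefinite article is chosen by the initial *sound* of the following word, not its spelling.
The number *881* is spoken "eight hundred …", beginning with /eɪt/ — a vowel sound.
So the article is *an*: The board approved an 881-year warranty.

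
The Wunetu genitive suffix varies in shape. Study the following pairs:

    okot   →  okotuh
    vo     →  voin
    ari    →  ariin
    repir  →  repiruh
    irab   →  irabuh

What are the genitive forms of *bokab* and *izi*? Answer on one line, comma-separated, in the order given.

bokabuh, iziin

The alternation tracks the final sound of the stem — -uh when the stem ends in a consonant (*okot*, *repir*, *irab*); -in when the stem ends in a vowel (*vo*, *ari*).
*bokab* — final sound /b/ (a consonant) → -uh → *bokabuh*.
The final sound of *izi* is /i/, which is a vowel, so the suffix is -in, giving *iziin*.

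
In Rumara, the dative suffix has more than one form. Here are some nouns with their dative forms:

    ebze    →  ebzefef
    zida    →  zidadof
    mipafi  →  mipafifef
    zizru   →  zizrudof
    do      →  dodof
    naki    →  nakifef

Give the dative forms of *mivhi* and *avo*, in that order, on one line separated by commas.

mivhifef, avodof

The alternation tracks the last vowel of the stem — -fef when the last vowel of the stem is a front vowel (*ebze*, *mipafi*, *naki*); -dof when the last vowel of the stem is a back vowel (*zida*, *zizru*, *do*).
*mivhi*: last vowel = /i/, a front vowel → -fef → *mivhifef*.
*avo*: last vowel = /o/, a back vowel → -dof → *avodof*.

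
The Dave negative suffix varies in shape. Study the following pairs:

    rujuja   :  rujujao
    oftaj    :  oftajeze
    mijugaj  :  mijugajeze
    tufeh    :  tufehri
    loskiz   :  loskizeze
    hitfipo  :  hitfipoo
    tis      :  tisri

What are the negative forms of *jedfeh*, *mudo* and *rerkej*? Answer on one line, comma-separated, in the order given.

jedfehri, mudoo, rerkejeze

The pattern is voicing of the final sound: -ri when the stem ends in a voiceless consonant (*tufeh*, *tis*); -eze when the stem ends in a voiced consonant (*oftaj*, *mijugaj*, *loskiz*); -o when the stem ends in a vowel (*rujuja*, *hitfipo*).
The final sound of *jedfeh* is /h/, which is a voiceless consonant, so the suffix is -ri, giving *jedfehri*.
*mudo* — final sound /o/ (a vowel) → -o → *mudoo*.
Since the final sound of *rerkej* is /j/ (a voiced consonant), it takes -eze, giving *rerkejeze*.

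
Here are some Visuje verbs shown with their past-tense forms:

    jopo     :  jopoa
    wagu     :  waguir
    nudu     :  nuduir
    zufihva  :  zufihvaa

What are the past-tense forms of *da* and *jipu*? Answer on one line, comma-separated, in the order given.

The suffix is conditioned by the last vowel: -ir when the last vowel of the stem is a high vowel (*wagu*, *nudu*); -a when the last vowel of the stem is a non-high vowel (*jopo*, *zufihva*).
The last vowel of *da* is /a/, which is a non-high vowel, so the suffix is -a, giving *daa*.
The last vowel of *jipu* is /u/, which is a high vowel, so the suffix is -ir, giving *jipuir*.

daa, jipuir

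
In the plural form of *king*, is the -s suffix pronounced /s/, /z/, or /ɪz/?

The stem *king* ends in a voiced non-sibilant sound.
The plural suffix surfaces as /ɪz/ after sibilants, /s/ after other voiceless consonants, and /z/ after other voiced sounds.
So the plural -s on *king* is pronounced /z/.

/z/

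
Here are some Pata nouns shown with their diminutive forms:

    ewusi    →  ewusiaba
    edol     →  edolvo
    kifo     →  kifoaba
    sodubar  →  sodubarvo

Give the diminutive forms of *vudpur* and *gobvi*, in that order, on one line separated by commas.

The pattern is consonant vs. vowel: -vo when the stem ends in a consonant (*edol*, *sodubar*); -aba when the stem ends in a vowel (*ewusi*, *kifo*).
Since the final sound of *vudpur* is /r/ (a consonant), it takes -vo, giving *vudpurvo*.
*gobvi* — final sound /i/ (a vowel) → -aba → *gobviaba*.

vudpurvo, gobviaba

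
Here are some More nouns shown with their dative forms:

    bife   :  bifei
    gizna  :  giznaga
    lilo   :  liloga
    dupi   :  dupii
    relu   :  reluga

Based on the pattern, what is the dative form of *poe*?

poei

Looking at the last vowel of each stem: -i when the last vowel of the stem is a front vowel (*bife*, *dupi*); -ga when the last vowel of the stem is a back vowel (*gizna*, *lilo*, *relu*).
*poe* — last vowel /e/ (a front vowel) → -i → *poei*.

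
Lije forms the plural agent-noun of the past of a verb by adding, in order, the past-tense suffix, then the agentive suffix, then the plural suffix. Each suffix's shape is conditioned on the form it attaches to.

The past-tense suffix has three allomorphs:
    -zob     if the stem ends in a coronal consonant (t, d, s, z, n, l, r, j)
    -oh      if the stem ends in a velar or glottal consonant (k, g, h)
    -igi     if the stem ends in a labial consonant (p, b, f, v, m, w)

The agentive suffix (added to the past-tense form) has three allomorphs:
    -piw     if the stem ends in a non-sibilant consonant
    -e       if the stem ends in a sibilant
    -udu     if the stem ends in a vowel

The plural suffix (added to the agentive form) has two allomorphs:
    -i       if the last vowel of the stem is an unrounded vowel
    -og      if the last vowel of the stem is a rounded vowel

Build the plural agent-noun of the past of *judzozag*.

The final consonant of *judzozag* is /g/, which is velar/glottal, so the past-tense suffix is -oh, giving *judzozagoh*.
The past-tense form *judzozagoh*: final sound = /h/, a non-sibilant consonant → -piw → *judzozagohpiw*.
Since the last vowel of the agentive form *judzozagohpiw* is /i/ (an unrounded vowel), it takes -i, giving *judzozagohpiwi*.

judzozagohpiwi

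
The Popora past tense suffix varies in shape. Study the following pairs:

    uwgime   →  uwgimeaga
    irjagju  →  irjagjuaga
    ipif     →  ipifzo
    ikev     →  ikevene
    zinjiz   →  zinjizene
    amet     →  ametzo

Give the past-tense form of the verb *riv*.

rivene

The pattern is voicing of the final sound: -zo when the stem ends in a voiceless consonant (*ipif*, *amet*); -ene when the stem ends in a voiced consonant (*ikev*, *zinjiz*); -aga when the stem ends in a vowel (*uwgime*, *irjagju*).
*riv*: final sound = /v/, a voiced consonant → -ene → *rivene*.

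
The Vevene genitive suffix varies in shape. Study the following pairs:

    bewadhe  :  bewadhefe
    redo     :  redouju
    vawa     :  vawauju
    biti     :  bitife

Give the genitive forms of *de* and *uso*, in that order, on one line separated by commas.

defe, usouju

The suffix is conditioned by the last vowel: -fe when the last vowel of the stem is a front vowel (*bewadhe*, *biti*); -uju when the last vowel of the stem is a back vowel (*redo*, *vawa*).
*de* — last vowel /e/ (a front vowel) → -fe → *defe*.
The last vowel of *uso* is /o/, which is a back vowel, so the suffix is -uju, giving *usouju*.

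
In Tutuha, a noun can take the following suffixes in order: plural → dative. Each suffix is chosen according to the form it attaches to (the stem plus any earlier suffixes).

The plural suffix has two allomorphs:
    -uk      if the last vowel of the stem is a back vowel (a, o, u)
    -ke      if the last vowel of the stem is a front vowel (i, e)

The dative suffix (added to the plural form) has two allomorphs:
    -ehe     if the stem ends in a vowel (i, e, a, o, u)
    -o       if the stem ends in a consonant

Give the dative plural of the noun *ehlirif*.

*ehlirif* — last vowel /i/ (a front vowel) → -ke → *ehlirifke*.
The plural form *ehlirifke* — final sound /e/ (a vowel) → -ehe → *ehlirifkeehe*.

ehlirifkeehe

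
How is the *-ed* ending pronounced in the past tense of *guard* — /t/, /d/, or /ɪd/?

/ɪd/

The stem *guard* ends in /t/ or /d/.
The -ed suffix is realized as /ɪd/ after /t, d/; as /t/ after other voiceless consonants; and as /d/ after other voiced sounds.
So -ed on *guard* is pronounced /ɪd/.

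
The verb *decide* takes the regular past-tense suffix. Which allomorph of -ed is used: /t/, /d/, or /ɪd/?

The stem *decide* ends in /t/ or /d/.
The -ed suffix is realized as /ɪd/ after /t, d/; as /t/ after other voiceless consonants; and as /d/ after other voiced sounds.
So -ed on *decide* is pronounced /ɪd/.

/ɪd/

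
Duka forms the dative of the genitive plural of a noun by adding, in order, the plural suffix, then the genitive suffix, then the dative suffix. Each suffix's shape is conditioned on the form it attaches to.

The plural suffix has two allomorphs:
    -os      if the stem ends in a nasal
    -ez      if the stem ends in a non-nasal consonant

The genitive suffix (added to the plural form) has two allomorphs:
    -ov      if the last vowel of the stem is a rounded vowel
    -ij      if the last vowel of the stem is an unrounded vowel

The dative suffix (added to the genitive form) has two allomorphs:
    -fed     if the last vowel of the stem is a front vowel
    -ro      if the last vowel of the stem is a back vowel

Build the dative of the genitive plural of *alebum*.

alebumosovro

The final consonant of *alebum* is /m/, which is a nasal, so the plural suffix is -os, giving *alebumos*.
Since the last vowel of the plural form *alebumos* is /o/ (a rounded vowel), it takes -ov, giving *alebumosov*.
The genitive form *alebumosov*: last vowel = /o/, a back vowel → -ro → *alebumosovro*.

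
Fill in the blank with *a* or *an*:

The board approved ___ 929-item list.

a

The indefinite article is chosen by the initial *sound* of the following word, not its spelling.
The number *929* is spoken "nine hundred …", beginning with /naɪn/ — a consonant sound.
So the article is *a*: The board approved a 929-item list.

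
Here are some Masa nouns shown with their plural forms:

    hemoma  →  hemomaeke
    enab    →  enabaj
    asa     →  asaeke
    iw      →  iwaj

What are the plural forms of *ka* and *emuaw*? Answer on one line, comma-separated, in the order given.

kaeke, emuawaj

Looking at the final sound of each stem: -aj when the stem ends in a consonant (*enab*, *iw*); -eke when the stem ends in a vowel (*hemoma*, *asa*).
*ka*: final sound = /a/, a vowel → -eke → *kaeke*.
*emuaw* — final sound /w/ (a consonant) → -aj → *emuawaj*.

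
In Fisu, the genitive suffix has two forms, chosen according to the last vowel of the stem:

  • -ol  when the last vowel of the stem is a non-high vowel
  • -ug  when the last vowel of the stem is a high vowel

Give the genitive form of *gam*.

The last vowel of *gam* is /a/, which is a non-high vowel, so the suffix is -ol, giving *gamol*.

gamol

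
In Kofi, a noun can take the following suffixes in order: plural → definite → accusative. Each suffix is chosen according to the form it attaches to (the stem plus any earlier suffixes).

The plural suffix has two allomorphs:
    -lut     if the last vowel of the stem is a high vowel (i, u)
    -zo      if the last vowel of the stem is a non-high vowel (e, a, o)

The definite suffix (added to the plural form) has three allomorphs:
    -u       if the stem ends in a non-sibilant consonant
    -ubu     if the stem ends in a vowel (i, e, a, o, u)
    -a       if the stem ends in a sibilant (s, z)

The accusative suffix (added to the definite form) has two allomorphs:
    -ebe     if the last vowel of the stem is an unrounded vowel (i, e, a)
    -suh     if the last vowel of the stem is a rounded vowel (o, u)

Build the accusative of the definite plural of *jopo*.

*jopo* — last vowel /o/ (a non-high vowel) → -zo → *jopozo*.
The final sound of the plural form *jopozo* is /o/, which is a vowel, so the definite suffix is -ubu, giving *jopozoubu*.
The last vowel of the definite form *jopozoubu* is /u/, which is a rounded vowel, so the accusative suffix is -suh, giving *jopozoubusuh*.

jopozoubusuh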